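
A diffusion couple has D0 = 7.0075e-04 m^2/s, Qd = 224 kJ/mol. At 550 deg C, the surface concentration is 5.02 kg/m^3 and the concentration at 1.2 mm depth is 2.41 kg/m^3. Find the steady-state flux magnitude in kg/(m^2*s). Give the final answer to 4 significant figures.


Step 1: D = D0 * exp(-Qd/(R*T))
T = 550 + 273.15 = 823.15 K
D = 7.0075e-04 * exp(-224e3 / (8.314 * 823.15)) = 4.27247e-18 m^2/s
Step 2: J = D * (C1 - C2) / dx
J = 4.27247e-18 * (5.02 - 2.41) / 1.2e-03
J = 9.293e-15 kg/(m^2*s)


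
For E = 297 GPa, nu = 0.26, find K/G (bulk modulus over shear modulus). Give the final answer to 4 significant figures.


G = E / (2*(1+nu))
G = 297 / (2*(1+0.26)) = 117.857 GPa
K = E / (3*(1-2*nu))
K = 297 / (3*(1-2*0.26)) = 206.25 GPa
K/G = 206.25 / 117.857 = 1.75


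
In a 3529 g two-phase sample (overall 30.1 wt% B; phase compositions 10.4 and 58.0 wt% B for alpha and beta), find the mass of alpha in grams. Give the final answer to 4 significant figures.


f_alpha = (C_beta - C0) / (C_beta - C_alpha)
f_alpha = (58.0 - 30.1) / (58.0 - 10.4) = 0.586134
m_alpha = f_alpha * m_total = 0.586134 * 3529 = 2068 g


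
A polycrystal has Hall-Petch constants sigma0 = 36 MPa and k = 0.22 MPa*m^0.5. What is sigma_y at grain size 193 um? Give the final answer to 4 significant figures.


sigma_y = sigma0 + k / sqrt(d)
d = 193 um = 1.93e-04 m
sigma_y = 36 + 0.22 / sqrt(1.93e-04)
sigma_y = 51.84 MPa


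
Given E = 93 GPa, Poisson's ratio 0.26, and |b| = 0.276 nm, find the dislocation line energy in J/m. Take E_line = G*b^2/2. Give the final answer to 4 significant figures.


Step 1: G = E / (2*(1+nu))
G = 93 / (2*(1+0.26)) = 36.9048 GPa = 3.69048e+10 Pa
Step 2: E_line = G*b^2/2
b = 0.276 nm = 2.76e-10 m
E_line = 0.5 * 3.69048e+10 * (2.76e-10)^2 = 1.406e-09 J/m


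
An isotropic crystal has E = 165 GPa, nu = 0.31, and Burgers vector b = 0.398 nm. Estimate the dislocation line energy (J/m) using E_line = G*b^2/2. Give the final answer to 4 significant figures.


Step 1: G = E / (2*(1+nu))
G = 165 / (2*(1+0.31)) = 62.9771 GPa = 6.29771e+10 Pa
Step 2: E_line = G*b^2/2
b = 0.398 nm = 3.98e-10 m
E_line = 0.5 * 6.29771e+10 * (3.98e-10)^2 = 4.988e-09 J/m


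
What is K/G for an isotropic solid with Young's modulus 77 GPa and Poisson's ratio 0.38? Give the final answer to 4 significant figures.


G = E / (2*(1+nu))
G = 77 / (2*(1+0.38)) = 27.8986 GPa
K = E / (3*(1-2*nu))
K = 77 / (3*(1-2*0.38)) = 106.944 GPa
K/G = 106.944 / 27.8986 = 3.833


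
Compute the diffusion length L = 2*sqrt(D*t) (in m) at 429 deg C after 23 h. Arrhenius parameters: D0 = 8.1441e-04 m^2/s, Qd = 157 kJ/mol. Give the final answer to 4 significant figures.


Step 1: D = D0 * exp(-Qd/(R*T))
T = 702.15 K
D = 8.1441e-04 * exp(-157e3 / (8.314 * 702.15)) = 1.70142e-15 m^2/s
Step 2: L = 2*sqrt(D*t)
t = 23 h = 82800 s
L = 2*sqrt(1.70142e-15 * 82800) = 2.374e-05 m


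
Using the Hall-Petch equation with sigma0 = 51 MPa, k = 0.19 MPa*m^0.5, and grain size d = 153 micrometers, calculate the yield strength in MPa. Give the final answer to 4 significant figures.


sigma_y = sigma0 + k / sqrt(d)
d = 153 um = 1.53e-04 m
sigma_y = 51 + 0.19 / sqrt(1.53e-04)
sigma_y = 66.36 MPa


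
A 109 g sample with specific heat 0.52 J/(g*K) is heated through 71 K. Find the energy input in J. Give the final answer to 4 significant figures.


Q = m * cp * dT
Q = 109 * 0.52 * 71
Q = 4024 J


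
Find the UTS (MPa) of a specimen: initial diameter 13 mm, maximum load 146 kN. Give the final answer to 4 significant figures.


A0 = pi*(d/2)^2 = pi*(13/2)^2 = 132.732 mm^2
UTS = F_max / A0 = 146*1000 / 132.732
UTS = 1100 MPa


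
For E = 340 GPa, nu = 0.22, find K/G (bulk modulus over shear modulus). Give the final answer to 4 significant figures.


G = E / (2*(1+nu))
G = 340 / (2*(1+0.22)) = 139.344 GPa
K = E / (3*(1-2*nu))
K = 340 / (3*(1-2*0.22)) = 202.381 GPa
K/G = 202.381 / 139.344 = 1.452


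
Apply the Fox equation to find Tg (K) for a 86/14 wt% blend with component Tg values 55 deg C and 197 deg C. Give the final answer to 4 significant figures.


1/Tg = w1/Tg1 + w2/Tg2 (in Kelvin)
Tg1 = 328.15 K, Tg2 = 470.15 K
1/Tg = 0.86/328.15 + 0.14/470.15
Tg = 342.6 K


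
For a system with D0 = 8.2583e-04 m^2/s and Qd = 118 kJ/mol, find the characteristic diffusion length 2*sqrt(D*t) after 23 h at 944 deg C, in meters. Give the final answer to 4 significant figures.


Step 1: D = D0 * exp(-Qd/(R*T))
T = 1217.15 K
D = 8.2583e-04 * exp(-118e3 / (8.314 * 1217.15)) = 7.1232e-09 m^2/s
Step 2: L = 2*sqrt(D*t)
t = 23 h = 82800 s
L = 2*sqrt(7.1232e-09 * 82800) = 0.04857 m


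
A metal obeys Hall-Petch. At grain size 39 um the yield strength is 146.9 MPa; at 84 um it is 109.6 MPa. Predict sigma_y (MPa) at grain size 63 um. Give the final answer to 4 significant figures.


sigma_y = sigma0 + k / sqrt(d)
1/sqrt(d1) = 1/sqrt(3.9e-05) = 160.128;  1/sqrt(d2) = 109.109
k = (sigma1 - sigma2) / (1/sqrt(d1) - 1/sqrt(d2)) = (146.9 - 109.6) / (160.128 - 109.109) = 0.731097 MPa*m^0.5
sigma0 = sigma1 - k/sqrt(d1) = 146.9 - 0.731097*160.128 = 29.8308 MPa
sigma_y(d3) = 29.8308 + 0.731097 / sqrt(6.3e-05) = 121.9 MPa


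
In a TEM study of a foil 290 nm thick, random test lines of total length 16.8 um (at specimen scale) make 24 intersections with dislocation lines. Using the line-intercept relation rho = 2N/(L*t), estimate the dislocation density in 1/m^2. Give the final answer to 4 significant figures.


rho = 2N / (L * t)
L = 16.8 um = 1.68e-05 m, t = 290 nm = 2.9e-07 m
rho = 2 * 24 / (1.68e-05 * 2.9e-07)
rho = 9.852e+12 1/m^2


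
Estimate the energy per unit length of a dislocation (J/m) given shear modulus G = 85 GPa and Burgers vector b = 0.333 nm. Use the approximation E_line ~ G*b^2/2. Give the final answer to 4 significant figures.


E = G*b^2/2
b = 0.333 nm = 3.33e-10 m
G = 85 GPa = 8.5e+10 Pa
E = 0.5 * 8.5e+10 * (3.33e-10)^2
E = 4.713e-09 J/m


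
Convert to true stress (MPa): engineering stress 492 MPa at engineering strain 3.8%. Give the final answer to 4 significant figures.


sigma_true = sigma_eng * (1 + epsilon_eng)
sigma_true = 492 * (1 + 0.038)
sigma_true = 510.7 MPa


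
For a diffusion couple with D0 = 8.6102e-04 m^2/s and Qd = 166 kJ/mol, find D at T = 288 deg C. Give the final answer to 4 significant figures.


D = D0 * exp(-Qd / (R*T))
T = 561.15 K
D = 8.6102e-04 * exp(-166e3 / (8.314 * 561.15))
D = 3.036e-19 m^2/s


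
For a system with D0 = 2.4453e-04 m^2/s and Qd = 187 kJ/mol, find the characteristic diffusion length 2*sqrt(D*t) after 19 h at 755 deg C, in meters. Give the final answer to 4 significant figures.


Step 1: D = D0 * exp(-Qd/(R*T))
T = 1028.15 K
D = 2.4453e-04 * exp(-187e3 / (8.314 * 1028.15)) = 7.71878e-14 m^2/s
Step 2: L = 2*sqrt(D*t)
t = 19 h = 68400 s
L = 2*sqrt(7.71878e-14 * 68400) = 1.453e-04 m


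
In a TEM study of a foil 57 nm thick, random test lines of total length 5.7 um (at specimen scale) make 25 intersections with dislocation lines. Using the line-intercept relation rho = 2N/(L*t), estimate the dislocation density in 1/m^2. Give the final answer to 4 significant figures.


rho = 2N / (L * t)
L = 5.7 um = 5.7e-06 m, t = 57 nm = 5.7e-08 m
rho = 2 * 25 / (5.7e-06 * 5.7e-08)
rho = 1.539e+14 1/m^2


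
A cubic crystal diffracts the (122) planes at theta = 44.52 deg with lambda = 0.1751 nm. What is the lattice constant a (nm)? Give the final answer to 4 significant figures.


d = lambda / (2*sin(theta))
d = 0.1751 / (2*sin(44.52 deg))
d = 0.124865 nm
a = d * sqrt(h^2+k^2+l^2) = 0.124865 * sqrt(9)
a = 0.3746 nm


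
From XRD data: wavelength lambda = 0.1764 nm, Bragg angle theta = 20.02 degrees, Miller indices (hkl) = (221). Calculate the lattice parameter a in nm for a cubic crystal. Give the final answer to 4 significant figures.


d = lambda / (2*sin(theta))
d = 0.1764 / (2*sin(20.02 deg))
d = 0.257632 nm
a = d * sqrt(h^2+k^2+l^2) = 0.257632 * sqrt(9)
a = 0.7729 nm


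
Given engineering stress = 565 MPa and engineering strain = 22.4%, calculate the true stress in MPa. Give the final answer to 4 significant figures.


sigma_true = sigma_eng * (1 + epsilon_eng)
sigma_true = 565 * (1 + 0.224)
sigma_true = 691.6 MPa


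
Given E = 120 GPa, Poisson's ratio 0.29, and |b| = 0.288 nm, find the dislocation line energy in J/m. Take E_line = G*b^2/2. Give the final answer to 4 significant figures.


Step 1: G = E / (2*(1+nu))
G = 120 / (2*(1+0.29)) = 46.5116 GPa = 4.65116e+10 Pa
Step 2: E_line = G*b^2/2
b = 0.288 nm = 2.88e-10 m
E_line = 0.5 * 4.65116e+10 * (2.88e-10)^2 = 1.929e-09 J/m


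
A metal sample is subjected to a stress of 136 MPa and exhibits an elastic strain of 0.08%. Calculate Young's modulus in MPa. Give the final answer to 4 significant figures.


E = sigma / epsilon
epsilon = 0.08% = 8e-04
E = 136 / 8e-04
E = 170000 MPa


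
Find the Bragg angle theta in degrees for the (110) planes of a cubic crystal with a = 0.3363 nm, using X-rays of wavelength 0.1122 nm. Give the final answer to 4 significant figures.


d = a / sqrt(h^2+k^2+l^2)
d = 0.3363 / sqrt(2) = 0.2378 nm
lambda = 2*d*sin(theta)  =>  sin(theta) = lambda / (2*d)
sin(theta) = 0.1122 / (2 * 0.2378) = 0.235913
theta = 13.65 deg


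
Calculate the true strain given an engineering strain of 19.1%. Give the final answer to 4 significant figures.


epsilon_true = ln(1 + epsilon_eng)
epsilon_true = ln(1 + 0.191)
epsilon_true = 0.1748


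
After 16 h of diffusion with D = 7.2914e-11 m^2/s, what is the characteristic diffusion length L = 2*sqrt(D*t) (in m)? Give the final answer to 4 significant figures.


t = 16 hr = 57600 s
Diffusion length = 2*sqrt(D*t)
= 2*sqrt(7.2914e-11 * 57600)
= 4.099e-03 m


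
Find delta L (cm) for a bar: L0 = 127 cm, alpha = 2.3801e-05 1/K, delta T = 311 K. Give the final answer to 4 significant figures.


dL = L0 * alpha * dT
dL = 127 * 2.3801e-05 * 311
dL = 0.9401 cm


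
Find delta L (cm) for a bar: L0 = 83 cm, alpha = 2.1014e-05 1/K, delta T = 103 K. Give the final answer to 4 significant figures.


dL = L0 * alpha * dT
dL = 83 * 2.1014e-05 * 103
dL = 0.1796 cm


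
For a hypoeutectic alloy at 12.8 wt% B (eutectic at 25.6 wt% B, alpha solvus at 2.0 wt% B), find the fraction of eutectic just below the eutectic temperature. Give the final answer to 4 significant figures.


f_primary = (C_e - C0) / (C_e - C_alpha_max)
f_primary = (25.6 - 12.8) / (25.6 - 2.0)
f_primary = 0.542373
f_eutectic = 1 - 0.542373 = 0.4576


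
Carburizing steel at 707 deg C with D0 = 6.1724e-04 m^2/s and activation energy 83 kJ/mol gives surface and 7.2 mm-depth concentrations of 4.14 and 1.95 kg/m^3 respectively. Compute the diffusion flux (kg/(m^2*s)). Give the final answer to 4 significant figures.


Step 1: D = D0 * exp(-Qd/(R*T))
T = 707 + 273.15 = 980.15 K
D = 6.1724e-04 * exp(-83e3 / (8.314 * 980.15)) = 2.32818e-08 m^2/s
Step 2: J = D * (C1 - C2) / dx
J = 2.32818e-08 * (4.14 - 1.95) / 7.2e-03
J = 7.082e-06 kg/(m^2*s)


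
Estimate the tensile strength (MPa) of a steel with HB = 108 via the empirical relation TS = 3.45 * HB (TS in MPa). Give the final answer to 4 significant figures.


TS (MPa) = 3.45 * HB
TS = 3.45 * 108
TS = 372.6 MPa


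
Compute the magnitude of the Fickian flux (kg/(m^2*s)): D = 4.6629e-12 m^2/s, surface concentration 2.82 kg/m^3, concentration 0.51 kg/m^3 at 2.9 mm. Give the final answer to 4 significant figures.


J = -D * (dC/dx) = D * (C1 - C2) / dx
J = 4.6629e-12 * (2.82 - 0.51) / 2.9e-03
J = 3.714e-09 kg/(m^2*s)


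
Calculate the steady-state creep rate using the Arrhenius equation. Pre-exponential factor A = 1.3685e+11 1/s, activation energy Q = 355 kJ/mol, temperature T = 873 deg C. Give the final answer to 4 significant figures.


rate = A * exp(-Q / (R*T))
T = 873 + 273.15 = 1146.15 K
rate = 1.3685e+11 * exp(-355e3 / (8.314 * 1146.15))
rate = 9.055e-06 1/s


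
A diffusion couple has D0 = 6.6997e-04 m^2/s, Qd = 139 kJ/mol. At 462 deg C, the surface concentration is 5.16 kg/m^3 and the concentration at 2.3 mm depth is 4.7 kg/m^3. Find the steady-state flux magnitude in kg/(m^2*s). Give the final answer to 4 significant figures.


Step 1: D = D0 * exp(-Qd/(R*T))
T = 462 + 273.15 = 735.15 K
D = 6.6997e-04 * exp(-139e3 / (8.314 * 735.15)) = 8.8987e-14 m^2/s
Step 2: J = D * (C1 - C2) / dx
J = 8.8987e-14 * (5.16 - 4.7) / 2.3e-03
J = 1.78e-11 kg/(m^2*s)


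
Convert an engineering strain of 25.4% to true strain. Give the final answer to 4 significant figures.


epsilon_true = ln(1 + epsilon_eng)
epsilon_true = ln(1 + 0.254)
epsilon_true = 0.2263


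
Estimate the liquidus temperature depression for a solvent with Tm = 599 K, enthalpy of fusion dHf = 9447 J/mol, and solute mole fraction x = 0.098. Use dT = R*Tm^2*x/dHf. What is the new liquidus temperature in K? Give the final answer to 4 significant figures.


dT = R*Tm^2*x / dHf
dT = 8.314 * 599^2 * 0.098 / 9447
dT = 30.9454 K
T_new = 599 - 30.9454 = 568.1 K


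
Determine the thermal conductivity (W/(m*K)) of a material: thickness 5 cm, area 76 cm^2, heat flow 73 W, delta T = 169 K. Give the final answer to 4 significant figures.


k = Q*L / (A*dT)
L = 0.05 m, A = 7.6e-03 m^2
k = 73 * 0.05 / (7.6e-03 * 169)
k = 2.842 W/(m*K)


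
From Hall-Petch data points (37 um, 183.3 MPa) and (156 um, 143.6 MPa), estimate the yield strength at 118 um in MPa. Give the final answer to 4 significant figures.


sigma_y = sigma0 + k / sqrt(d)
1/sqrt(d1) = 1/sqrt(3.7e-05) = 164.399;  1/sqrt(d2) = 80.0641
k = (sigma1 - sigma2) / (1/sqrt(d1) - 1/sqrt(d2)) = (183.3 - 143.6) / (164.399 - 80.0641) = 0.470742 MPa*m^0.5
sigma0 = sigma1 - k/sqrt(d1) = 183.3 - 0.470742*164.399 = 105.91 MPa
sigma_y(d3) = 105.91 + 0.470742 / sqrt(1.18e-04) = 149.2 MPa


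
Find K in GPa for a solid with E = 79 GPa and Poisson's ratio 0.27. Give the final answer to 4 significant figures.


K = E / (3*(1-2*nu))
K = 79 / (3*(1-2*0.27))
K = 57.25 GPa


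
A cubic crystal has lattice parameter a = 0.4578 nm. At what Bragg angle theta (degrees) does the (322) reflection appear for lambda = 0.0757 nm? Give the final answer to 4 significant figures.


d = a / sqrt(h^2+k^2+l^2)
d = 0.4578 / sqrt(17) = 0.111033 nm
lambda = 2*d*sin(theta)  =>  sin(theta) = lambda / (2*d)
sin(theta) = 0.0757 / (2 * 0.111033) = 0.34089
theta = 19.93 deg


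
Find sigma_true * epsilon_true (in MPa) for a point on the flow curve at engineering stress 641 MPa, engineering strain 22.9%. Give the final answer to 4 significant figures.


sigma_true = sigma_eng * (1 + epsilon_eng)
sigma_true = 641 * (1 + 0.229) = 787.789 MPa
epsilon_true = ln(1 + epsilon_eng)
epsilon_true = ln(1 + 0.229) = 0.206201
sigma_true * epsilon_true = 787.789 * 0.206201 = 162.4 MPa


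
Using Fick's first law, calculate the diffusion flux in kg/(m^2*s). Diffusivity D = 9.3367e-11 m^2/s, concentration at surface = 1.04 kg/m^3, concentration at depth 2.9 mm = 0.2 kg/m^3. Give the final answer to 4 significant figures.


J = -D * (dC/dx) = D * (C1 - C2) / dx
J = 9.3367e-11 * (1.04 - 0.2) / 2.9e-03
J = 2.704e-08 kg/(m^2*s)


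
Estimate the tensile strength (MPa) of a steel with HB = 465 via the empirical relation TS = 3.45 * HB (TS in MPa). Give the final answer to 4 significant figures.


TS (MPa) = 3.45 * HB
TS = 3.45 * 465
TS = 1604 MPa


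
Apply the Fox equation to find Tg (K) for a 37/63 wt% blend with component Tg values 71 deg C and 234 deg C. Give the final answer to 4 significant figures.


1/Tg = w1/Tg1 + w2/Tg2 (in Kelvin)
Tg1 = 344.15 K, Tg2 = 507.15 K
1/Tg = 0.37/344.15 + 0.63/507.15
Tg = 431.5 K


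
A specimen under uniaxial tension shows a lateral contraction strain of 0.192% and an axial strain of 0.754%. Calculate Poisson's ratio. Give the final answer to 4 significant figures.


nu = -epsilon_lat / epsilon_axial
Lateral strain is contraction (negative), so using magnitudes:
nu = 0.192 / 0.754
nu = 0.2546


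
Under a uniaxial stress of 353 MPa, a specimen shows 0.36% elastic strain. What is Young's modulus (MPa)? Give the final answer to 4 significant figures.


E = sigma / epsilon
epsilon = 0.36% = 3.6e-03
E = 353 / 3.6e-03
E = 98060 MPa


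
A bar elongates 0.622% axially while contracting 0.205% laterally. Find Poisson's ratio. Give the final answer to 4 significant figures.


nu = -epsilon_lat / epsilon_axial
Lateral strain is contraction (negative), so using magnitudes:
nu = 0.205 / 0.622
nu = 0.3296


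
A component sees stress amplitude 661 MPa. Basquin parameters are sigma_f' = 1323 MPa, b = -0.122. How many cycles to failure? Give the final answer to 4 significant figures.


sigma_a = sigma_f' * (2*Nf)^b
2*Nf = (sigma_a / sigma_f')^(1/b)
2*Nf = (661 / 1323)^(1/-0.122)
2*Nf = 295.223
Nf = 147.6 cycles


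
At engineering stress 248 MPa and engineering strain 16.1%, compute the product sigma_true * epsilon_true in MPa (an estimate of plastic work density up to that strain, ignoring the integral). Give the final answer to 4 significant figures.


sigma_true = sigma_eng * (1 + epsilon_eng)
sigma_true = 248 * (1 + 0.161) = 287.928 MPa
epsilon_true = ln(1 + epsilon_eng)
epsilon_true = ln(1 + 0.161) = 0.149282
sigma_true * epsilon_true = 287.928 * 0.149282 = 42.98 MPa


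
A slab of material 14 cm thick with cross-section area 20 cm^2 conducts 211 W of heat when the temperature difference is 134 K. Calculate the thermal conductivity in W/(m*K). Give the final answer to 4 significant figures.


k = Q*L / (A*dT)
L = 0.14 m, A = 2e-03 m^2
k = 211 * 0.14 / (2e-03 * 134)
k = 110.2 W/(m*K)


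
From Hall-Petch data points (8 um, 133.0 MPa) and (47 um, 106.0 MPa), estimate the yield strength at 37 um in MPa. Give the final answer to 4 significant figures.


sigma_y = sigma0 + k / sqrt(d)
1/sqrt(d1) = 1/sqrt(8e-06) = 353.553;  1/sqrt(d2) = 145.865
k = (sigma1 - sigma2) / (1/sqrt(d1) - 1/sqrt(d2)) = (133.0 - 106.0) / (353.553 - 145.865) = 0.130002 MPa*m^0.5
sigma0 = sigma1 - k/sqrt(d1) = 133.0 - 0.130002*353.553 = 87.0372 MPa
sigma_y(d3) = 87.0372 + 0.130002 / sqrt(3.7e-05) = 108.4 MPa


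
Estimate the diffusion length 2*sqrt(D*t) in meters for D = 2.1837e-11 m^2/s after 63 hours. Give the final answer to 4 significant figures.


t = 63 hr = 226800 s
Diffusion length = 2*sqrt(D*t)
= 2*sqrt(2.1837e-11 * 226800)
= 4.451e-03 m


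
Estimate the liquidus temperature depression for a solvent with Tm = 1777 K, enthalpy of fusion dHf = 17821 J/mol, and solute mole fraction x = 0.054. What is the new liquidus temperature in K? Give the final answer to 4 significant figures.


dT = R*Tm^2*x / dHf
dT = 8.314 * 1777^2 * 0.054 / 17821
dT = 79.5512 K
T_new = 1777 - 79.5512 = 1697 K


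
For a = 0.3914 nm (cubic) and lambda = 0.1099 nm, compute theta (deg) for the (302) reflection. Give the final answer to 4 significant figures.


d = a / sqrt(h^2+k^2+l^2)
d = 0.3914 / sqrt(13) = 0.108555 nm
lambda = 2*d*sin(theta)  =>  sin(theta) = lambda / (2*d)
sin(theta) = 0.1099 / (2 * 0.108555) = 0.506196
theta = 30.41 deg


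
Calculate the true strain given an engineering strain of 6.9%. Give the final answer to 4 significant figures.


epsilon_true = ln(1 + epsilon_eng)
epsilon_true = ln(1 + 0.069)
epsilon_true = 0.06672


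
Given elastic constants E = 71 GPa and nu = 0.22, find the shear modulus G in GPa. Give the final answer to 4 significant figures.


G = E / (2*(1+nu))
G = 71 / (2*(1+0.22))
G = 29.1 GPa


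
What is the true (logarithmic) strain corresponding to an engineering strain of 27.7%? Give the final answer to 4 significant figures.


epsilon_true = ln(1 + epsilon_eng)
epsilon_true = ln(1 + 0.277)
epsilon_true = 0.2445


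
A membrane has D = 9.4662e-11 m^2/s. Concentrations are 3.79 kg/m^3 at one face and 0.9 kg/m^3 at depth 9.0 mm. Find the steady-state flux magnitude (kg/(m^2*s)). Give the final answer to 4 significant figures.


J = -D * (dC/dx) = D * (C1 - C2) / dx
J = 9.4662e-11 * (3.79 - 0.9) / 9e-03
J = 3.04e-08 kg/(m^2*s)


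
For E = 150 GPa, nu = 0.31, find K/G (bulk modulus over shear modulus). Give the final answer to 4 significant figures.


G = E / (2*(1+nu))
G = 150 / (2*(1+0.31)) = 57.2519 GPa
K = E / (3*(1-2*nu))
K = 150 / (3*(1-2*0.31)) = 131.579 GPa
K/G = 131.579 / 57.2519 = 2.298


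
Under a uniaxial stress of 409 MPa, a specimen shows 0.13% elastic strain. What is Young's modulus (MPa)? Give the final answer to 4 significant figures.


E = sigma / epsilon
epsilon = 0.13% = 1.3e-03
E = 409 / 1.3e-03
E = 314600 MPa


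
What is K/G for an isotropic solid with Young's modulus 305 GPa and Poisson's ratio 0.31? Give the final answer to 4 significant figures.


G = E / (2*(1+nu))
G = 305 / (2*(1+0.31)) = 116.412 GPa
K = E / (3*(1-2*nu))
K = 305 / (3*(1-2*0.31)) = 267.544 GPa
K/G = 267.544 / 116.412 = 2.298


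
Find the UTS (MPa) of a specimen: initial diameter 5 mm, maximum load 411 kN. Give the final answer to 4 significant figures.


A0 = pi*(d/2)^2 = pi*(5/2)^2 = 19.635 mm^2
UTS = F_max / A0 = 411*1000 / 19.635
UTS = 20930 MPa


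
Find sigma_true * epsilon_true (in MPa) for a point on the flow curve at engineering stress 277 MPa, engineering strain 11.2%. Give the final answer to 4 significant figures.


sigma_true = sigma_eng * (1 + epsilon_eng)
sigma_true = 277 * (1 + 0.112) = 308.024 MPa
epsilon_true = ln(1 + epsilon_eng)
epsilon_true = ln(1 + 0.112) = 0.10616
sigma_true * epsilon_true = 308.024 * 0.10616 = 32.7 MPa


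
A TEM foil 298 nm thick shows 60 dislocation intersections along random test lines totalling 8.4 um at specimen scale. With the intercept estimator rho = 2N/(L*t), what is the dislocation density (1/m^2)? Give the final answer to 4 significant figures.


rho = 2N / (L * t)
L = 8.4 um = 8.4e-06 m, t = 298 nm = 2.98e-07 m
rho = 2 * 60 / (8.4e-06 * 2.98e-07)
rho = 4.794e+13 1/m^2


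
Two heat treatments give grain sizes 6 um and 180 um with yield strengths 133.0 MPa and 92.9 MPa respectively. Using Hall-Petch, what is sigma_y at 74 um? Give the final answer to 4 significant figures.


sigma_y = sigma0 + k / sqrt(d)
1/sqrt(d1) = 1/sqrt(6e-06) = 408.248;  1/sqrt(d2) = 74.5356
k = (sigma1 - sigma2) / (1/sqrt(d1) - 1/sqrt(d2)) = (133.0 - 92.9) / (408.248 - 74.5356) = 0.120163 MPa*m^0.5
sigma0 = sigma1 - k/sqrt(d1) = 133.0 - 0.120163*408.248 = 83.9436 MPa
sigma_y(d3) = 83.9436 + 0.120163 / sqrt(7.4e-05) = 97.91 MPa


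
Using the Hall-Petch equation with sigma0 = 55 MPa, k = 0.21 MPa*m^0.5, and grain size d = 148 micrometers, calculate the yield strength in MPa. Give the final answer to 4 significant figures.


sigma_y = sigma0 + k / sqrt(d)
d = 148 um = 1.48e-04 m
sigma_y = 55 + 0.21 / sqrt(1.48e-04)
sigma_y = 72.26 MPa


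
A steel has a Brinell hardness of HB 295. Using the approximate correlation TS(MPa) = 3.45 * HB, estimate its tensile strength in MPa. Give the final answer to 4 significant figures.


TS (MPa) = 3.45 * HB
TS = 3.45 * 295
TS = 1018 MPa


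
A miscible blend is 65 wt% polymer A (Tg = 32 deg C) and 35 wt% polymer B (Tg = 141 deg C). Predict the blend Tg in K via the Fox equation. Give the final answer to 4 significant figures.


1/Tg = w1/Tg1 + w2/Tg2 (in Kelvin)
Tg1 = 305.15 K, Tg2 = 414.15 K
1/Tg = 0.65/305.15 + 0.35/414.15
Tg = 336.1 K


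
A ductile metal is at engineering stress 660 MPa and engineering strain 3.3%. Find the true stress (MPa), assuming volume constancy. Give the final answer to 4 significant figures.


sigma_true = sigma_eng * (1 + epsilon_eng)
sigma_true = 660 * (1 + 0.033)
sigma_true = 681.8 MPa


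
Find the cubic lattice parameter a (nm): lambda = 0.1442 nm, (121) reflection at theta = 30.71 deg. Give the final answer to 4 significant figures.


d = lambda / (2*sin(theta))
d = 0.1442 / (2*sin(30.71 deg))
d = 0.141181 nm
a = d * sqrt(h^2+k^2+l^2) = 0.141181 * sqrt(6)
a = 0.3458 nm


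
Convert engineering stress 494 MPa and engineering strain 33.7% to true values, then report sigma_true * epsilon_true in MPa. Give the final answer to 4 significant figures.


sigma_true = sigma_eng * (1 + epsilon_eng)
sigma_true = 494 * (1 + 0.337) = 660.478 MPa
epsilon_true = ln(1 + epsilon_eng)
epsilon_true = ln(1 + 0.337) = 0.290428
sigma_true * epsilon_true = 660.478 * 0.290428 = 191.8 MPa


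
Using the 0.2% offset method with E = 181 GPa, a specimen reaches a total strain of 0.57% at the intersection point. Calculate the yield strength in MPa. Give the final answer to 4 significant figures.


Offset strain = 0.002
Elastic strain at yield = total_strain - offset = 5.7e-03 - 0.002 = 3.7e-03
sigma_y = E * elastic_strain = 181000 * 3.7e-03
sigma_y = 669.7 MPa


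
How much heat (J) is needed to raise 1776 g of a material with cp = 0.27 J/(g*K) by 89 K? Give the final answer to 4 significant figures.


Q = m * cp * dT
Q = 1776 * 0.27 * 89
Q = 42680 J


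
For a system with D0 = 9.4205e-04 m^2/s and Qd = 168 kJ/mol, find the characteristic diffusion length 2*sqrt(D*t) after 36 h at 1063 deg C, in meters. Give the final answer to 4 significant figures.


Step 1: D = D0 * exp(-Qd/(R*T))
T = 1336.15 K
D = 9.4205e-04 * exp(-168e3 / (8.314 * 1336.15)) = 2.54769e-10 m^2/s
Step 2: L = 2*sqrt(D*t)
t = 36 h = 129600 s
L = 2*sqrt(2.54769e-10 * 129600) = 0.01149 m


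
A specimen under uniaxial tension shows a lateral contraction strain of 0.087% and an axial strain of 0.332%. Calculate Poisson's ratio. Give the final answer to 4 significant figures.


nu = -epsilon_lat / epsilon_axial
Lateral strain is contraction (negative), so using magnitudes:
nu = 0.087 / 0.332
nu = 0.262


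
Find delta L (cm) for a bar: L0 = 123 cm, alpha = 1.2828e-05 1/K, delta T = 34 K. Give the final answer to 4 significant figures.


dL = L0 * alpha * dT
dL = 123 * 1.2828e-05 * 34
dL = 0.05365 cm


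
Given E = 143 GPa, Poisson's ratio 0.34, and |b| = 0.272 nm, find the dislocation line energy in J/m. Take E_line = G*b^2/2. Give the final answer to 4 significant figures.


Step 1: G = E / (2*(1+nu))
G = 143 / (2*(1+0.34)) = 53.3582 GPa = 5.33582e+10 Pa
Step 2: E_line = G*b^2/2
b = 0.272 nm = 2.72e-10 m
E_line = 0.5 * 5.33582e+10 * (2.72e-10)^2 = 1.974e-09 J/m


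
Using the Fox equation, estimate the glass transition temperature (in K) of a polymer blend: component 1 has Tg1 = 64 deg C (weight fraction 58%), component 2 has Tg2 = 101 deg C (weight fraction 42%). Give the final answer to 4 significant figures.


1/Tg = w1/Tg1 + w2/Tg2 (in Kelvin)
Tg1 = 337.15 K, Tg2 = 374.15 K
1/Tg = 0.58/337.15 + 0.42/374.15
Tg = 351.8 K


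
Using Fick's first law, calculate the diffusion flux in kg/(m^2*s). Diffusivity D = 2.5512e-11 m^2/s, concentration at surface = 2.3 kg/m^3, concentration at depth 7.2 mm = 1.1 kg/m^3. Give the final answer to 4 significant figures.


J = -D * (dC/dx) = D * (C1 - C2) / dx
J = 2.5512e-11 * (2.3 - 1.1) / 7.2e-03
J = 4.252e-09 kg/(m^2*s)


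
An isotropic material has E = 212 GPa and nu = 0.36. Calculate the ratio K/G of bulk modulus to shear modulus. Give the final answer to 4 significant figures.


G = E / (2*(1+nu))
G = 212 / (2*(1+0.36)) = 77.9412 GPa
K = E / (3*(1-2*nu))
K = 212 / (3*(1-2*0.36)) = 252.381 GPa
K/G = 252.381 / 77.9412 = 3.238


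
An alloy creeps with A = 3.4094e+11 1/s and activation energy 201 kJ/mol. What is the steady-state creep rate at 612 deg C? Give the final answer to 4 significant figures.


rate = A * exp(-Q / (R*T))
T = 612 + 273.15 = 885.15 K
rate = 3.4094e+11 * exp(-201e3 / (8.314 * 885.15))
rate = 0.4686 1/s


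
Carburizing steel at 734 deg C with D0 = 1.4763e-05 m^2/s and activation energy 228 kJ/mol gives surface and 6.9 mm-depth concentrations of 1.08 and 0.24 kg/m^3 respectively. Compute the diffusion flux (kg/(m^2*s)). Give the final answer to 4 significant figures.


Step 1: D = D0 * exp(-Qd/(R*T))
T = 734 + 273.15 = 1007.15 K
D = 1.4763e-05 * exp(-228e3 / (8.314 * 1007.15)) = 2.20698e-17 m^2/s
Step 2: J = D * (C1 - C2) / dx
J = 2.20698e-17 * (1.08 - 0.24) / 6.9e-03
J = 2.687e-15 kg/(m^2*s)


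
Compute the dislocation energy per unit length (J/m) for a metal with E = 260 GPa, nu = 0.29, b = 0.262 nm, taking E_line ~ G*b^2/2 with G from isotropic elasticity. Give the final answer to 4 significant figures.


Step 1: G = E / (2*(1+nu))
G = 260 / (2*(1+0.29)) = 100.775 GPa = 1.00775e+11 Pa
Step 2: E_line = G*b^2/2
b = 0.262 nm = 2.62e-10 m
E_line = 0.5 * 1.00775e+11 * (2.62e-10)^2 = 3.459e-09 J/m


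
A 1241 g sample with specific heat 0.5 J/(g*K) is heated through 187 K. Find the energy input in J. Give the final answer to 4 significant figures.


Q = m * cp * dT
Q = 1241 * 0.5 * 187
Q = 116000 J


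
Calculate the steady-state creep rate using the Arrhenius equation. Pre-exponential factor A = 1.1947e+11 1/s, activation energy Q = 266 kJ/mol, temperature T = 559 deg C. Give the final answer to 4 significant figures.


rate = A * exp(-Q / (R*T))
T = 559 + 273.15 = 832.15 K
rate = 1.1947e+11 * exp(-266e3 / (8.314 * 832.15))
rate = 2.397e-06 1/s


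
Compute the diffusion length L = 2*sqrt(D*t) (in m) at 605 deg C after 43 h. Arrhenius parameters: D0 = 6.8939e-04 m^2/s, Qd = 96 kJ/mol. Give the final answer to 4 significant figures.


Step 1: D = D0 * exp(-Qd/(R*T))
T = 878.15 K
D = 6.8939e-04 * exp(-96e3 / (8.314 * 878.15)) = 1.34255e-09 m^2/s
Step 2: L = 2*sqrt(D*t)
t = 43 h = 154800 s
L = 2*sqrt(1.34255e-09 * 154800) = 0.02883 m


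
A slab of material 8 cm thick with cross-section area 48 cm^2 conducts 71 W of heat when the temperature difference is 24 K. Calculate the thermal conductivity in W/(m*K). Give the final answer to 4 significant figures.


k = Q*L / (A*dT)
L = 0.08 m, A = 4.8e-03 m^2
k = 71 * 0.08 / (4.8e-03 * 24)
k = 49.31 W/(m*K)


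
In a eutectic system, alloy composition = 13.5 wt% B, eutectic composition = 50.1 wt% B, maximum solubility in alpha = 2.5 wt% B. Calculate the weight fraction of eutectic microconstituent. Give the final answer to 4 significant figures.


f_primary = (C_e - C0) / (C_e - C_alpha_max)
f_primary = (50.1 - 13.5) / (50.1 - 2.5)
f_primary = 0.768908
f_eutectic = 1 - 0.768908 = 0.2311


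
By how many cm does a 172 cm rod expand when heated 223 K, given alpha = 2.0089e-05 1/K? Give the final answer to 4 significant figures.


dL = L0 * alpha * dT
dL = 172 * 2.0089e-05 * 223
dL = 0.7705 cm


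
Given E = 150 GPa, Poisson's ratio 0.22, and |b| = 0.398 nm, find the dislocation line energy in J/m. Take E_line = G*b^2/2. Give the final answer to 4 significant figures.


Step 1: G = E / (2*(1+nu))
G = 150 / (2*(1+0.22)) = 61.4754 GPa = 6.14754e+10 Pa
Step 2: E_line = G*b^2/2
b = 0.398 nm = 3.98e-10 m
E_line = 0.5 * 6.14754e+10 * (3.98e-10)^2 = 4.869e-09 J/m


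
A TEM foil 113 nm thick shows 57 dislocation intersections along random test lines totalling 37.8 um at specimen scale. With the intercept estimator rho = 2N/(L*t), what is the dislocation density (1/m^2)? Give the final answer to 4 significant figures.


rho = 2N / (L * t)
L = 37.8 um = 3.78e-05 m, t = 113 nm = 1.13e-07 m
rho = 2 * 57 / (3.78e-05 * 1.13e-07)
rho = 2.669e+13 1/m^2


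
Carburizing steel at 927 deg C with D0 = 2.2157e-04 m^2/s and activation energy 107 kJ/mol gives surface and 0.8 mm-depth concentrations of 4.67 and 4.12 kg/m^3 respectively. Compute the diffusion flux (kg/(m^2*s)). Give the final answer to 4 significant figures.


Step 1: D = D0 * exp(-Qd/(R*T))
T = 927 + 273.15 = 1200.15 K
D = 2.2157e-04 * exp(-107e3 / (8.314 * 1200.15)) = 4.87906e-09 m^2/s
Step 2: J = D * (C1 - C2) / dx
J = 4.87906e-09 * (4.67 - 4.12) / 8e-04
J = 3.354e-06 kg/(m^2*s)


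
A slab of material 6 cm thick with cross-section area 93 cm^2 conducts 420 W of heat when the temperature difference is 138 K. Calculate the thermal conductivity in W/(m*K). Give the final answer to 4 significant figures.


k = Q*L / (A*dT)
L = 0.06 m, A = 9.3e-03 m^2
k = 420 * 0.06 / (9.3e-03 * 138)
k = 19.64 W/(m*K)


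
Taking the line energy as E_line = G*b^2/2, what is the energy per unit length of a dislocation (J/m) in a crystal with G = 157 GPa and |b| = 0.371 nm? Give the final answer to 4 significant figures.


E = G*b^2/2
b = 0.371 nm = 3.71e-10 m
G = 157 GPa = 1.57e+11 Pa
E = 0.5 * 1.57e+11 * (3.71e-10)^2
E = 1.08e-08 J/m


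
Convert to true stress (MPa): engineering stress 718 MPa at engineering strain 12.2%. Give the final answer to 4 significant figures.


sigma_true = sigma_eng * (1 + epsilon_eng)
sigma_true = 718 * (1 + 0.122)
sigma_true = 805.6 MPa


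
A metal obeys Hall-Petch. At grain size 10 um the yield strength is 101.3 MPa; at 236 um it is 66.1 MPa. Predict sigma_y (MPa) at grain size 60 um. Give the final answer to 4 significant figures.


sigma_y = sigma0 + k / sqrt(d)
1/sqrt(d1) = 1/sqrt(1e-05) = 316.228;  1/sqrt(d2) = 65.0945
k = (sigma1 - sigma2) / (1/sqrt(d1) - 1/sqrt(d2)) = (101.3 - 66.1) / (316.228 - 65.0945) = 0.140165 MPa*m^0.5
sigma0 = sigma1 - k/sqrt(d1) = 101.3 - 0.140165*316.228 = 56.9761 MPa
sigma_y(d3) = 56.9761 + 0.140165 / sqrt(6e-05) = 75.07 MPa


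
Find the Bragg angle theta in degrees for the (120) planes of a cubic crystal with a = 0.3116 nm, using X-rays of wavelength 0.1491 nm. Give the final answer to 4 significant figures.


d = a / sqrt(h^2+k^2+l^2)
d = 0.3116 / sqrt(5) = 0.139352 nm
lambda = 2*d*sin(theta)  =>  sin(theta) = lambda / (2*d)
sin(theta) = 0.1491 / (2 * 0.139352) = 0.534977
theta = 32.34 deg


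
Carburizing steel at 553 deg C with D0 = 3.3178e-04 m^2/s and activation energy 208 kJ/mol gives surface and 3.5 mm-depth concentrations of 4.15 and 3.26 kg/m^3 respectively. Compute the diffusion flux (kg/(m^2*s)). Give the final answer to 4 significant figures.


Step 1: D = D0 * exp(-Qd/(R*T))
T = 553 + 273.15 = 826.15 K
D = 3.3178e-04 * exp(-208e3 / (8.314 * 826.15)) = 2.34016e-17 m^2/s
Step 2: J = D * (C1 - C2) / dx
J = 2.34016e-17 * (4.15 - 3.26) / 3.5e-03
J = 5.951e-15 kg/(m^2*s)


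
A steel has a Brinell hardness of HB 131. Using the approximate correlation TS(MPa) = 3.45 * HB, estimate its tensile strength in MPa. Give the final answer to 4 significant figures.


TS (MPa) = 3.45 * HB
TS = 3.45 * 131
TS = 452 MPa


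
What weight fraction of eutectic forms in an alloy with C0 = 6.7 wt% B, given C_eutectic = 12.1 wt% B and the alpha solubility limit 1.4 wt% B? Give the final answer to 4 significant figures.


f_primary = (C_e - C0) / (C_e - C_alpha_max)
f_primary = (12.1 - 6.7) / (12.1 - 1.4)
f_primary = 0.504673
f_eutectic = 1 - 0.504673 = 0.4953


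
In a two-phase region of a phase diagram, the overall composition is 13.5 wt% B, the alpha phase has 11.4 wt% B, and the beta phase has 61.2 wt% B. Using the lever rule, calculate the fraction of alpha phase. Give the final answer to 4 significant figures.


f_alpha = (C_beta - C0) / (C_beta - C_alpha)
f_alpha = (61.2 - 13.5) / (61.2 - 11.4)
f_alpha = 0.9578


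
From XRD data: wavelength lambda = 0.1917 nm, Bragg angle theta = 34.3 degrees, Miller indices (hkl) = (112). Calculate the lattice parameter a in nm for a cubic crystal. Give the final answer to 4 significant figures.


d = lambda / (2*sin(theta))
d = 0.1917 / (2*sin(34.3 deg))
d = 0.17009 nm
a = d * sqrt(h^2+k^2+l^2) = 0.17009 * sqrt(6)
a = 0.4166 nm


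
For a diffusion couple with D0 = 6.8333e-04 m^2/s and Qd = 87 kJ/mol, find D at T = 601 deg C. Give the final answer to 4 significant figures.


D = D0 * exp(-Qd / (R*T))
T = 874.15 K
D = 6.8333e-04 * exp(-87e3 / (8.314 * 874.15))
D = 4.323e-09 m^2/s


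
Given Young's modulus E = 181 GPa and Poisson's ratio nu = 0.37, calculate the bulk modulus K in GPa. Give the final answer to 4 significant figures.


K = E / (3*(1-2*nu))
K = 181 / (3*(1-2*0.37))
K = 232.1 GPa


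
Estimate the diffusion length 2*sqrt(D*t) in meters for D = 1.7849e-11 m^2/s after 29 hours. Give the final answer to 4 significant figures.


t = 29 hr = 104400 s
Diffusion length = 2*sqrt(D*t)
= 2*sqrt(1.7849e-11 * 104400)
= 2.73e-03 m


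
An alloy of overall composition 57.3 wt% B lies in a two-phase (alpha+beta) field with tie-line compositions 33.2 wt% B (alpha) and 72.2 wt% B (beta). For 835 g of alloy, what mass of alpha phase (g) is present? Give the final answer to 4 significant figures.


f_alpha = (C_beta - C0) / (C_beta - C_alpha)
f_alpha = (72.2 - 57.3) / (72.2 - 33.2) = 0.382051
m_alpha = f_alpha * m_total = 0.382051 * 835 = 319 g


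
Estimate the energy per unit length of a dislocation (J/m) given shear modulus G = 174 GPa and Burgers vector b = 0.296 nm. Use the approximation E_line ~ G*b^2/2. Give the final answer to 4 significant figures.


E = G*b^2/2
b = 0.296 nm = 2.96e-10 m
G = 174 GPa = 1.74e+11 Pa
E = 0.5 * 1.74e+11 * (2.96e-10)^2
E = 7.623e-09 J/m


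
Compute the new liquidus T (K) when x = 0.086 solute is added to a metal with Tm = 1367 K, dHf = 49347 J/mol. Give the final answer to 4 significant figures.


dT = R*Tm^2*x / dHf
dT = 8.314 * 1367^2 * 0.086 / 49347
dT = 27.076 K
T_new = 1367 - 27.076 = 1340 K


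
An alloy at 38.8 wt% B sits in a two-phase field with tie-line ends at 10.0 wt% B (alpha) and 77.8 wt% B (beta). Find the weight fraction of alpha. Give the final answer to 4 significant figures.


f_alpha = (C_beta - C0) / (C_beta - C_alpha)
f_alpha = (77.8 - 38.8) / (77.8 - 10.0)
f_alpha = 0.5752


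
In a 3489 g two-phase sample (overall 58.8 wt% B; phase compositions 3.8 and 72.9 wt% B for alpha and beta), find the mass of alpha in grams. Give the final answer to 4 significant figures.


f_alpha = (C_beta - C0) / (C_beta - C_alpha)
f_alpha = (72.9 - 58.8) / (72.9 - 3.8) = 0.204052
m_alpha = f_alpha * m_total = 0.204052 * 3489 = 711.9 g


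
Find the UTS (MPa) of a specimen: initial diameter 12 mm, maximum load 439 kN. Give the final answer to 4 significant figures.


A0 = pi*(d/2)^2 = pi*(12/2)^2 = 113.097 mm^2
UTS = F_max / A0 = 439*1000 / 113.097
UTS = 3882 MPa


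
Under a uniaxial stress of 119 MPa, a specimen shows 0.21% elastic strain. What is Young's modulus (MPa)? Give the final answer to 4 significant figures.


E = sigma / epsilon
epsilon = 0.21% = 2.1e-03
E = 119 / 2.1e-03
E = 56670 MPa


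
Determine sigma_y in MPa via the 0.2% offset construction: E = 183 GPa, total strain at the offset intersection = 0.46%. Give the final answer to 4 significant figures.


Offset strain = 0.002
Elastic strain at yield = total_strain - offset = 4.6e-03 - 0.002 = 2.6e-03
sigma_y = E * elastic_strain = 183000 * 2.6e-03
sigma_y = 475.8 MPa


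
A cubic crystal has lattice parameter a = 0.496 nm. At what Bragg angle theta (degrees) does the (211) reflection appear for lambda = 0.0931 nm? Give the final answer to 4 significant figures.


d = a / sqrt(h^2+k^2+l^2)
d = 0.496 / sqrt(6) = 0.202491 nm
lambda = 2*d*sin(theta)  =>  sin(theta) = lambda / (2*d)
sin(theta) = 0.0931 / (2 * 0.202491) = 0.229887
theta = 13.29 deg


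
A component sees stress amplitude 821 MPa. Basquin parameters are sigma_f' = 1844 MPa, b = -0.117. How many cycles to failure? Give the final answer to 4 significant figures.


sigma_a = sigma_f' * (2*Nf)^b
2*Nf = (sigma_a / sigma_f')^(1/b)
2*Nf = (821 / 1844)^(1/-0.117)
2*Nf = 1008.26
Nf = 504.1 cycles


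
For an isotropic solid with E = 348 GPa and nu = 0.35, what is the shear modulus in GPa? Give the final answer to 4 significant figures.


G = E / (2*(1+nu))
G = 348 / (2*(1+0.35))
G = 128.9 GPa


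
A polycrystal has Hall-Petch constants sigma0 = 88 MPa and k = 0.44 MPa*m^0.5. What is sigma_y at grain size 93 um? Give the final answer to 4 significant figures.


sigma_y = sigma0 + k / sqrt(d)
d = 93 um = 9.3e-05 m
sigma_y = 88 + 0.44 / sqrt(9.3e-05)
sigma_y = 133.6 MPa


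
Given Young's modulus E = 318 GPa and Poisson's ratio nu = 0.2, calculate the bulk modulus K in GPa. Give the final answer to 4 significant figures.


K = E / (3*(1-2*nu))
K = 318 / (3*(1-2*0.2))
K = 176.7 GPa


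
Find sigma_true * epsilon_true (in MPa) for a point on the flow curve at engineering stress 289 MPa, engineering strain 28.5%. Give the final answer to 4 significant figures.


sigma_true = sigma_eng * (1 + epsilon_eng)
sigma_true = 289 * (1 + 0.285) = 371.365 MPa
epsilon_true = ln(1 + epsilon_eng)
epsilon_true = ln(1 + 0.285) = 0.250759
sigma_true * epsilon_true = 371.365 * 0.250759 = 93.12 MPa
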